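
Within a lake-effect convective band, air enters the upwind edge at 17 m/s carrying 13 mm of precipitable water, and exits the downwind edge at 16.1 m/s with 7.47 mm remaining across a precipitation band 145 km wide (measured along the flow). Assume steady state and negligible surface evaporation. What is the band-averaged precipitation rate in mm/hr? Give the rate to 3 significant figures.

R ≈ 2.50 mm/hr

Column moisture flux per unit crosswind length is F = V × PW.
Inflow: F_in = 17 × 13 = 221 mm·m/s
Outflow: F_out = 16.1 × 7.47 = 120.267 mm·m/s
Steady-state rate R = (F_in − F_out)/L = (221 − 120.267) / 145000 m = 6.947e-04 mm/s.
R = 6.947e-04 × 3600 = 2.50 mm/hr.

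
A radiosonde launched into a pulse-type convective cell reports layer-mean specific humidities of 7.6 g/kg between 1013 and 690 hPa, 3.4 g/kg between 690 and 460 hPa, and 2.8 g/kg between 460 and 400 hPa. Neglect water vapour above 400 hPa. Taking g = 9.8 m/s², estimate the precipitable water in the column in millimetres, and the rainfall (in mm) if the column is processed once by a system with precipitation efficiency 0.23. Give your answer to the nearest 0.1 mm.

PW ≈ 34.7 mm; rainfall ≈ 8.0 mm

Precipitable water is the column-integrated vapour mass per unit area: PW = (1/g) Σ q̄ Δp, with q in kg/kg and Δp in Pa (1 kg/m² of water = 1 mm).
Layer 1013–690 hPa: Δp = 323 hPa = 32300 Pa, q̄ = 0.0076 kg/kg → 0.0076 × 32300 / 9.8 = 25.05 mm
Layer 690–460 hPa: Δp = 230 hPa = 23000 Pa, q̄ = 0.0034 kg/kg → 0.0034 × 23000 / 9.8 = 7.98 mm
Layer 460–400 hPa: Δp = 60 hPa = 6000 Pa, q̄ = 0.0028 kg/kg → 0.0028 × 6000 / 9.8 = 1.71 mm
PW = 25.05 + 7.98 + 1.71 = 34.74 ≈ 34.7 mm.
Rainfall = ε × PW = 0.23 × 34.7 = 8.0 mm.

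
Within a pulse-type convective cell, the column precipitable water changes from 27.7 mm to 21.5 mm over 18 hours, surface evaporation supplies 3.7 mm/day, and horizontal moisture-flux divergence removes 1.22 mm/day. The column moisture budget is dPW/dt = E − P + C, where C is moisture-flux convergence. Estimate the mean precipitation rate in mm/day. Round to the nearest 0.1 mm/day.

P ≈ 10.7 mm/day

dPW/dt = (21.5 − 27.7) mm / (18/24 day) = -8.267 mm/day.
P = E + C − dPW/dt = 3.7 + (-1.22) − (-8.267) = 10.7 mm/day.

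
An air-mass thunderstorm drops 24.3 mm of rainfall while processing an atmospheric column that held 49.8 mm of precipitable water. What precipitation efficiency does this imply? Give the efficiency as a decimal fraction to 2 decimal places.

ε ≈ 0.49

ε = rainfall / PW = 24.3 / 49.8 = 0.49.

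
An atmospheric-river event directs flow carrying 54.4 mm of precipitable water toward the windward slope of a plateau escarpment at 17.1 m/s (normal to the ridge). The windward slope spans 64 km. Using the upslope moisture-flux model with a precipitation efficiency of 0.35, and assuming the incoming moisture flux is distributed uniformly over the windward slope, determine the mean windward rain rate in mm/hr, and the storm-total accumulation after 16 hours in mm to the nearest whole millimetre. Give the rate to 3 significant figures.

Incoming column moisture flux per unit ridge length: F = V × PW = 17.1 × 54.4 = 930.24 mm·m/s.
Spread over the 64 km slope with efficiency ε = 0.35: R = ε·F/W = 0.35 × 930.24 / 64000 m = 5.087e-03 mm/s.
R = 5.087e-03 × 3600 = 18.3 mm/hr.
Over 16 h: total = 18.3 × 16 = 292.8 ≈ 293 mm.

R ≈ 18.3 mm/hr; total ≈ 293 mm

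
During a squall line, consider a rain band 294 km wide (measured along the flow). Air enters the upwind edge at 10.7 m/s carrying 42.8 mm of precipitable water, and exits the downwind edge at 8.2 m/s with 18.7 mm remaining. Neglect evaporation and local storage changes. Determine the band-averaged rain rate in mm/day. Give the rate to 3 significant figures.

Column moisture flux per unit crosswind length is F = V × PW.
Inflow: F_in = 10.7 × 42.8 = 457.96 mm·m/s
Outflow: F_out = 8.2 × 18.7 = 153.34 mm·m/s
Steady-state rate R = (F_in − F_out)/L = (457.96 − 153.34) / 294000 m = 1.036e-03 mm/s.
R = 1.036e-03 × 3600 × 24 = 89.5 mm/day.

R ≈ 89.5 mm/day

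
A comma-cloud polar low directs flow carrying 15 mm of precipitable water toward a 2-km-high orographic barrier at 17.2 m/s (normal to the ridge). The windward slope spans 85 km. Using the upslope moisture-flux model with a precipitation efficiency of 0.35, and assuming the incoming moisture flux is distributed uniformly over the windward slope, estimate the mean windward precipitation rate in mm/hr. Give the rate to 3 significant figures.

Incoming column moisture flux per unit ridge length: F = V × PW = 17.2 × 15 = 258 mm·m/s.
Spread over the 85 km slope with efficiency ε = 0.35: R = ε·F/W = 0.35 × 258 / 85000 m = 1.062e-03 mm/s.
R = 1.062e-03 × 3600 = 3.82 mm/hr.

R ≈ 3.82 mm/hr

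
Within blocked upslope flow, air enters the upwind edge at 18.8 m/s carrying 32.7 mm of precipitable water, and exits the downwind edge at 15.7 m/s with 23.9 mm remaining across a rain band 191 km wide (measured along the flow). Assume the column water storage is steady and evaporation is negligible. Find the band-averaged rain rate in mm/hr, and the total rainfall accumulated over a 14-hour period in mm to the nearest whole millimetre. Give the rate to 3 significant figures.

R ≈ 4.51 mm/hr; total ≈ 63 mm

Column moisture flux per unit crosswind length is F = V × PW.
Inflow: F_in = 18.8 × 32.7 = 614.76 mm·m/s
Outflow: F_out = 15.7 × 23.9 = 375.23 mm·m/s
Steady-state rate R = (F_in − F_out)/L = (614.76 − 375.23) / 191000 m = 1.254e-03 mm/s.
R = 1.254e-03 × 3600 = 4.51 mm/hr.
Over 14 h: total = 4.51 × 14 = 63.14 ≈ 63 mm.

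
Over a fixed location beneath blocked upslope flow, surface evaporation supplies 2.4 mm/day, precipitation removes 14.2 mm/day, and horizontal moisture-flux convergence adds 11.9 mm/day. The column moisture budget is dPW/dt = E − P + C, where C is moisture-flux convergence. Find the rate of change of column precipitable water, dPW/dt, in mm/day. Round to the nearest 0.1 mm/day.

dPW/dt ≈ 0.1 mm/day

dPW/dt = E − P + C = 2.4 − 14.2 + (11.9) = 0.1 mm/day.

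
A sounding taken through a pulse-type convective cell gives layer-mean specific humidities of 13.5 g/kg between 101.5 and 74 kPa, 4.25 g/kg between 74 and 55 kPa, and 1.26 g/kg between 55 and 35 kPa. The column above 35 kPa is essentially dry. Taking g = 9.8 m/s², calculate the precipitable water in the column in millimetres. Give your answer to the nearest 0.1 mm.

Precipitable water is the column-integrated vapour mass per unit area: PW = (1/g) Σ q̄ Δp, with q in kg/kg and Δp in Pa (1 kg/m² of water = 1 mm).
Layer 101.5–74 kPa: Δp = 275 hPa = 27500 Pa, q̄ = 0.0135 kg/kg → 0.0135 × 27500 / 9.8 = 37.88 mm
Layer 74–55 kPa: Δp = 190 hPa = 19000 Pa, q̄ = 0.00425 kg/kg → 0.00425 × 19000 / 9.8 = 8.24 mm
Layer 55–35 kPa: Δp = 200 hPa = 20000 Pa, q̄ = 0.00126 kg/kg → 0.00126 × 20000 / 9.8 = 2.57 mm
PW = 37.88 + 8.24 + 2.57 = 48.69 ≈ 48.7 mm.

PW ≈ 48.7 mm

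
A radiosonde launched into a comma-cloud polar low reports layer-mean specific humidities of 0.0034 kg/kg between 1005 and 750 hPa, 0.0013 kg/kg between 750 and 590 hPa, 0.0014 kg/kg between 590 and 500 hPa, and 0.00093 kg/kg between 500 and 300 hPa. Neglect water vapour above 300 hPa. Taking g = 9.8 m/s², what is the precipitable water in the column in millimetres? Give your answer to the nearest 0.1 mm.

Precipitable water is the column-integrated vapour mass per unit area: PW = (1/g) Σ q̄ Δp, with q in kg/kg and Δp in Pa (1 kg/m² of water = 1 mm).
Layer 1005–750 hPa: Δp = 255 hPa = 25500 Pa, q̄ = 0.0034 kg/kg → 0.0034 × 25500 / 9.8 = 8.85 mm
Layer 750–590 hPa: Δp = 160 hPa = 16000 Pa, q̄ = 0.0013 kg/kg → 0.0013 × 16000 / 9.8 = 2.12 mm
Layer 590–500 hPa: Δp = 90 hPa = 9000 Pa, q̄ = 0.0014 kg/kg → 0.0014 × 9000 / 9.8 = 1.29 mm
Layer 500–300 hPa: Δp = 200 hPa = 20000 Pa, q̄ = 0.00093 kg/kg → 0.00093 × 20000 / 9.8 = 1.90 mm
PW = 8.85 + 2.12 + 1.29 + 1.90 = 14.16 ≈ 14.2 mm.

PW ≈ 14.2 mm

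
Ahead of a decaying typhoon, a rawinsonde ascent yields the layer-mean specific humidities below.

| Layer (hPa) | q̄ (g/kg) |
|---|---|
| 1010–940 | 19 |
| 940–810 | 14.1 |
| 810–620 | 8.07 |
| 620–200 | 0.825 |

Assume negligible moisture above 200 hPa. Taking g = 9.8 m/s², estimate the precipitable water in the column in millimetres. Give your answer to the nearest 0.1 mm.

PW ≈ 51.5 mm

Precipitable water is the column-integrated vapour mass per unit area: PW = (1/g) Σ q̄ Δp, with q in kg/kg and Δp in Pa (1 kg/m² of water = 1 mm).
Layer 1010–940 hPa: Δp = 70 hPa = 7000 Pa, q̄ = 0.019 kg/kg → 0.019 × 7000 / 9.8 = 13.57 mm
Layer 940–810 hPa: Δp = 130 hPa = 13000 Pa, q̄ = 0.0141 kg/kg → 0.0141 × 13000 / 9.8 = 18.70 mm
Layer 810–620 hPa: Δp = 190 hPa = 19000 Pa, q̄ = 0.00807 kg/kg → 0.00807 × 19000 / 9.8 = 15.65 mm
Layer 620–200 hPa: Δp = 420 hPa = 42000 Pa, q̄ = 0.000825 kg/kg → 0.000825 × 42000 / 9.8 = 3.54 mm
PW = 13.57 + 18.70 + 15.65 + 3.54 = 51.46 ≈ 51.5 mm.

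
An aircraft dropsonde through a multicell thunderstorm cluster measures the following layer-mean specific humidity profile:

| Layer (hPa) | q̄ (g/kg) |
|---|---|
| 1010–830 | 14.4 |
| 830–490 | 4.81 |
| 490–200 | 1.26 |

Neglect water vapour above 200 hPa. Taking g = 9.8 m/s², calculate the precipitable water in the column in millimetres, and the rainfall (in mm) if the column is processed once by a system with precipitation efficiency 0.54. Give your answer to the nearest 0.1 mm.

PW ≈ 46.9 mm; rainfall ≈ 25.3 mm

Precipitable water is the column-integrated vapour mass per unit area: PW = (1/g) Σ q̄ Δp, with q in kg/kg and Δp in Pa (1 kg/m² of water = 1 mm).
Layer 1010–830 hPa: Δp = 180 hPa = 18000 Pa, q̄ = 0.0144 kg/kg → 0.0144 × 18000 / 9.8 = 26.45 mm
Layer 830–490 hPa: Δp = 340 hPa = 34000 Pa, q̄ = 0.00481 kg/kg → 0.00481 × 34000 / 9.8 = 16.69 mm
Layer 490–200 hPa: Δp = 290 hPa = 29000 Pa, q̄ = 0.00126 kg/kg → 0.00126 × 29000 / 9.8 = 3.73 mm
PW = 26.45 + 16.69 + 3.73 = 46.87 ≈ 46.9 mm.
Rainfall = ε × PW = 0.54 × 46.9 = 25.3 mm.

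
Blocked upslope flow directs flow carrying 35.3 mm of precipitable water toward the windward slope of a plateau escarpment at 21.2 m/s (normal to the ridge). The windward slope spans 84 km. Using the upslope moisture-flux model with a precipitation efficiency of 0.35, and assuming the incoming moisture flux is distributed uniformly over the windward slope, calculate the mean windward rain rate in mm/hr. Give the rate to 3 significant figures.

Incoming column moisture flux per unit ridge length: F = V × PW = 21.2 × 35.3 = 748.36 mm·m/s.
Spread over the 84 km slope with efficiency ε = 0.35: R = ε·F/W = 0.35 × 748.36 / 84000 m = 3.118e-03 mm/s.
R = 3.118e-03 × 3600 = 11.2 mm/hr.

R ≈ 11.2 mm/hr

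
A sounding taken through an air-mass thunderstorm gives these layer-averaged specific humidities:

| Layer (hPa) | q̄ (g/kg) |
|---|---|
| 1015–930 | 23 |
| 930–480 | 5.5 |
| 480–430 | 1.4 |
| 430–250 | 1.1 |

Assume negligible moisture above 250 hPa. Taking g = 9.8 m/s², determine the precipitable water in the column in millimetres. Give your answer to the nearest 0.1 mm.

PW ≈ 47.9 mm

Precipitable water is the column-integrated vapour mass per unit area: PW = (1/g) Σ q̄ Δp, with q in kg/kg and Δp in Pa (1 kg/m² of water = 1 mm).
Layer 1015–930 hPa: Δp = 85 hPa = 8500 Pa, q̄ = 0.023 kg/kg → 0.023 × 8500 / 9.8 = 19.95 mm
Layer 930–480 hPa: Δp = 450 hPa = 45000 Pa, q̄ = 0.0055 kg/kg → 0.0055 × 45000 / 9.8 = 25.26 mm
Layer 480–430 hPa: Δp = 50 hPa = 5000 Pa, q̄ = 0.0014 kg/kg → 0.0014 × 5000 / 9.8 = 0.71 mm
Layer 430–250 hPa: Δp = 180 hPa = 18000 Pa, q̄ = 0.0011 kg/kg → 0.0011 × 18000 / 9.8 = 2.02 mm
PW = 19.95 + 25.26 + 0.71 + 2.02 = 47.94 ≈ 47.9 mm.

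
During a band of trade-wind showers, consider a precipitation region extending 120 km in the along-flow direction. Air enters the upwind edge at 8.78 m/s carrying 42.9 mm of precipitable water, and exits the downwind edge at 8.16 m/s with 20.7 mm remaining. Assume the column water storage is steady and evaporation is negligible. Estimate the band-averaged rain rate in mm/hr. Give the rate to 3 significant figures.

Column moisture flux per unit crosswind length is F = V × PW.
Inflow: F_in = 8.78 × 42.9 = 376.662 mm·m/s
Outflow: F_out = 8.16 × 20.7 = 168.912 mm·m/s
Steady-state rate R = (F_in − F_out)/L = (376.662 − 168.912) / 120000 m = 1.731e-03 mm/s.
R = 1.731e-03 × 3600 = 6.23 mm/hr.

R ≈ 6.23 mm/hr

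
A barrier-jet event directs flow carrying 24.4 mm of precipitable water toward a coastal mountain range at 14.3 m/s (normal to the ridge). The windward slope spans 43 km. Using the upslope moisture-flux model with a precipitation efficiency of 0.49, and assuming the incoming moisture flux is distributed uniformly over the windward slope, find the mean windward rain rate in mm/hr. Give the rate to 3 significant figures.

R ≈ 14.3 mm/hr

Incoming column moisture flux per unit ridge length: F = V × PW = 14.3 × 24.4 = 348.92 mm·m/s.
Spread over the 43 km slope with efficiency ε = 0.49: R = ε·F/W = 0.49 × 348.92 / 43000 m = 3.976e-03 mm/s.
R = 3.976e-03 × 3600 = 14.3 mm/hr.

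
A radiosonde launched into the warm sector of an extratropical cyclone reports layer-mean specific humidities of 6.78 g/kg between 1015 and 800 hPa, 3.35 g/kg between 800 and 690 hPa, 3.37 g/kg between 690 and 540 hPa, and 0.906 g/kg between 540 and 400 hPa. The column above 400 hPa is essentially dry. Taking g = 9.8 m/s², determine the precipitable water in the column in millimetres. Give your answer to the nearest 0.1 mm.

PW ≈ 25.1 mm

Precipitable water is the column-integrated vapour mass per unit area: PW = (1/g) Σ q̄ Δp, with q in kg/kg and Δp in Pa (1 kg/m² of water = 1 mm).
Layer 1015–800 hPa: Δp = 215 hPa = 21500 Pa, q̄ = 0.00678 kg/kg → 0.00678 × 21500 / 9.8 = 14.87 mm
Layer 800–690 hPa: Δp = 110 hPa = 11000 Pa, q̄ = 0.00335 kg/kg → 0.00335 × 11000 / 9.8 = 3.76 mm
Layer 690–540 hPa: Δp = 150 hPa = 15000 Pa, q̄ = 0.00337 kg/kg → 0.00337 × 15000 / 9.8 = 5.16 mm
Layer 540–400 hPa: Δp = 140 hPa = 14000 Pa, q̄ = 0.000906 kg/kg → 0.000906 × 14000 / 9.8 = 1.29 mm
PW = 14.87 + 3.76 + 5.16 + 1.29 = 25.08 ≈ 25.1 mm.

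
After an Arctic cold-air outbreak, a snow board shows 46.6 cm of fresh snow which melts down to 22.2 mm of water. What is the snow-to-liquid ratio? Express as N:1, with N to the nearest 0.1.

Ratio = snow depth / SWE = 466 mm / 22.2 mm = 21.0, i.e. 21.0:1.

ratio ≈ 21.0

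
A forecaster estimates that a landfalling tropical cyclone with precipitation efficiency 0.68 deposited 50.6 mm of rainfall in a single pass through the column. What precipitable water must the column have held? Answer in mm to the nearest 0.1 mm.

PW = rainfall / ε = 50.6 / 0.68 = 74.4 mm.

PW ≈ 74.4 mm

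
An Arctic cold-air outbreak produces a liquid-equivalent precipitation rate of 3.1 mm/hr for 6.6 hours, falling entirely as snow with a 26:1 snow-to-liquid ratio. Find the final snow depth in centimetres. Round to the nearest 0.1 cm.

Liquid-equivalent depth = 3.1 × 6.6 = 20.46 mm.
Snow depth = 20.46 mm × 26 = 531.96 mm = 53.2 cm.

snow depth ≈ 53.2 cm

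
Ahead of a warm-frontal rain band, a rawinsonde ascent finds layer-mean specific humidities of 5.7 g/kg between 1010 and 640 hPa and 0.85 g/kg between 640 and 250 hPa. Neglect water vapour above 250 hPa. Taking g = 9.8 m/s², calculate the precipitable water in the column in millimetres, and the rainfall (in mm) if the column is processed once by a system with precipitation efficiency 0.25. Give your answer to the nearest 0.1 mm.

PW ≈ 24.9 mm; rainfall ≈ 6.2 mm

Precipitable water is the column-integrated vapour mass per unit area: PW = (1/g) Σ q̄ Δp, with q in kg/kg and Δp in Pa (1 kg/m² of water = 1 mm).
Layer 1010–640 hPa: Δp = 370 hPa = 37000 Pa, q̄ = 0.0057 kg/kg → 0.0057 × 37000 / 9.8 = 21.52 mm
Layer 640–250 hPa: Δp = 390 hPa = 39000 Pa, q̄ = 0.00085 kg/kg → 0.00085 × 39000 / 9.8 = 3.38 mm
PW = 21.52 + 3.38 = 24.90 ≈ 24.9 mm.
Rainfall = ε × PW = 0.25 × 24.9 = 6.2 mm.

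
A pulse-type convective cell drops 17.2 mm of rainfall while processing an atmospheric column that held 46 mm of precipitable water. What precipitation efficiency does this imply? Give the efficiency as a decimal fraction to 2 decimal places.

ε = rainfall / PW = 17.2 / 46 = 0.37.

ε ≈ 0.37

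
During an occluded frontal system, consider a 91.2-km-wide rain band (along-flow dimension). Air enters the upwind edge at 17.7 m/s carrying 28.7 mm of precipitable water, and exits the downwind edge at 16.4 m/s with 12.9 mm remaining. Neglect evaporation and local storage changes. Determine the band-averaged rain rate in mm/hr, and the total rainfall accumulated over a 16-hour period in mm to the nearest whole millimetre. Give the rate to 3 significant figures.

R ≈ 11.7 mm/hr; total ≈ 187 mm

Column moisture flux per unit crosswind length is F = V × PW.
Inflow: F_in = 17.7 × 28.7 = 507.99 mm·m/s
Outflow: F_out = 16.4 × 12.9 = 211.56 mm·m/s
Steady-state rate R = (F_in − F_out)/L = (507.99 − 211.56) / 91200 m = 3.250e-03 mm/s.
R = 3.250e-03 × 3600 = 11.7 mm/hr.
Over 16 h: total = 11.7 × 16 = 187.2 ≈ 187 mm.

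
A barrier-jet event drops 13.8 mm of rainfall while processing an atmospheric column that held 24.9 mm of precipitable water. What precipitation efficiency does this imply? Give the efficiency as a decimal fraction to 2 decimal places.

ε ≈ 0.55

ε = rainfall / PW = 13.8 / 24.9 = 0.55.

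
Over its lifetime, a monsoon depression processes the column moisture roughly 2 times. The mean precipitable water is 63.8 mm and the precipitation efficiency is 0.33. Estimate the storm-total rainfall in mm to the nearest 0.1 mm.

rainfall ≈ 42.1 mm

Each cycle deposits ε × PW = 0.33 × 63.8 = 21.054 mm.
Over 2 cycles: 2 × 21.054 = 42.1 mm.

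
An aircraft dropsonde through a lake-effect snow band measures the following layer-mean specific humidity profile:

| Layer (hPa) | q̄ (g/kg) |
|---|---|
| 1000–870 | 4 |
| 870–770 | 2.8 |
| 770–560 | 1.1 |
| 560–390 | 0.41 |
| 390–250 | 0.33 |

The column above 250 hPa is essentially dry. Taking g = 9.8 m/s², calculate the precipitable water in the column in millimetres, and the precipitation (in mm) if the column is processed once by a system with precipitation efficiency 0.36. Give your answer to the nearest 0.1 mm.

Precipitable water is the column-integrated vapour mass per unit area: PW = (1/g) Σ q̄ Δp, with q in kg/kg and Δp in Pa (1 kg/m² of water = 1 mm).
Layer 1000–870 hPa: Δp = 130 hPa = 13000 Pa, q̄ = 0.004 kg/kg → 0.004 × 13000 / 9.8 = 5.31 mm
Layer 870–770 hPa: Δp = 100 hPa = 10000 Pa, q̄ = 0.0028 kg/kg → 0.0028 × 10000 / 9.8 = 2.86 mm
Layer 770–560 hPa: Δp = 210 hPa = 21000 Pa, q̄ = 0.0011 kg/kg → 0.0011 × 21000 / 9.8 = 2.36 mm
Layer 560–390 hPa: Δp = 170 hPa = 17000 Pa, q̄ = 0.00041 kg/kg → 0.00041 × 17000 / 9.8 = 0.71 mm
Layer 390–250 hPa: Δp = 140 hPa = 14000 Pa, q̄ = 0.00033 kg/kg → 0.00033 × 14000 / 9.8 = 0.47 mm
PW = 5.31 + 2.86 + 2.36 + 0.71 + 0.47 = 11.71 ≈ 11.7 mm.
Precipitation = ε × PW = 0.36 × 11.7 = 4.2 mm.

PW ≈ 11.7 mm; precipitation ≈ 4.2 mm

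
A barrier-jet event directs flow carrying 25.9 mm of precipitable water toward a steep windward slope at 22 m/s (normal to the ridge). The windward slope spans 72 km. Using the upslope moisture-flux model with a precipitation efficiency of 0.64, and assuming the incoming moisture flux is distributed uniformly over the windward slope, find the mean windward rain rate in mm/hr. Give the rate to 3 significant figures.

R ≈ 18.2 mm/hr

Incoming column moisture flux per unit ridge length: F = V × PW = 22 × 25.9 = 569.8 mm·m/s.
Spread over the 72 km slope with efficiency ε = 0.64: R = ε·F/W = 0.64 × 569.8 / 72000 m = 5.065e-03 mm/s.
R = 5.065e-03 × 3600 = 18.2 mm/hr.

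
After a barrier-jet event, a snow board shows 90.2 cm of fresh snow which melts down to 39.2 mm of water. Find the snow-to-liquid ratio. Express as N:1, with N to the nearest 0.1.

Ratio = snow depth / SWE = 902 mm / 39.2 mm = 23.0, i.e. 23.0:1.

ratio ≈ 23.0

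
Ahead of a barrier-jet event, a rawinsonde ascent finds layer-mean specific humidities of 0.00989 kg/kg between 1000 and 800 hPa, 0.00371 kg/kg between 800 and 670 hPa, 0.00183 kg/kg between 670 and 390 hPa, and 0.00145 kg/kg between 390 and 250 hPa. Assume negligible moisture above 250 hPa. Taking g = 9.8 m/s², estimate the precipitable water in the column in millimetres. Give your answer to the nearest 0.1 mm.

PW ≈ 32.4 mm

Precipitable water is the column-integrated vapour mass per unit area: PW = (1/g) Σ q̄ Δp, with q in kg/kg and Δp in Pa (1 kg/m² of water = 1 mm).
Layer 1000–800 hPa: Δp = 200 hPa = 20000 Pa, q̄ = 0.00989 kg/kg → 0.00989 × 20000 / 9.8 = 20.18 mm
Layer 800–670 hPa: Δp = 130 hPa = 13000 Pa, q̄ = 0.00371 kg/kg → 0.00371 × 13000 / 9.8 = 4.92 mm
Layer 670–390 hPa: Δp = 280 hPa = 28000 Pa, q̄ = 0.00183 kg/kg → 0.00183 × 28000 / 9.8 = 5.23 mm
Layer 390–250 hPa: Δp = 140 hPa = 14000 Pa, q̄ = 0.00145 kg/kg → 0.00145 × 14000 / 9.8 = 2.07 mm
PW = 20.18 + 4.92 + 5.23 + 2.07 = 32.40 ≈ 32.4 mm.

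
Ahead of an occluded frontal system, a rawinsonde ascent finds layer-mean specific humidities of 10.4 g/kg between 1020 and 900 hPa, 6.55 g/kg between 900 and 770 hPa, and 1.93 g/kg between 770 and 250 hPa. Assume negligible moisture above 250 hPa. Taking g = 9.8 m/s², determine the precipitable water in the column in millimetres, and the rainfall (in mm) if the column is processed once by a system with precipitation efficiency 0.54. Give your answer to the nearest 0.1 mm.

PW ≈ 31.7 mm; rainfall ≈ 17.1 mm

Precipitable water is the column-integrated vapour mass per unit area: PW = (1/g) Σ q̄ Δp, with q in kg/kg and Δp in Pa (1 kg/m² of water = 1 mm).
Layer 1020–900 hPa: Δp = 120 hPa = 12000 Pa, q̄ = 0.0104 kg/kg → 0.0104 × 12000 / 9.8 = 12.73 mm
Layer 900–770 hPa: Δp = 130 hPa = 13000 Pa, q̄ = 0.00655 kg/kg → 0.00655 × 13000 / 9.8 = 8.69 mm
Layer 770–250 hPa: Δp = 520 hPa = 52000 Pa, q̄ = 0.00193 kg/kg → 0.00193 × 52000 / 9.8 = 10.24 mm
PW = 12.73 + 8.69 + 10.24 = 31.66 ≈ 31.7 mm.
Rainfall = ε × PW = 0.54 × 31.7 = 17.1 mm.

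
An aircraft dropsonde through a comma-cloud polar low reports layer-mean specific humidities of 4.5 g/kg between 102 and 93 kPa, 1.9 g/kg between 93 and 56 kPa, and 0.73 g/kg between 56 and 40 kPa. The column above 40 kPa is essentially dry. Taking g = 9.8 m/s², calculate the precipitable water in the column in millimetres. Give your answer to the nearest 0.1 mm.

Precipitable water is the column-integrated vapour mass per unit area: PW = (1/g) Σ q̄ Δp, with q in kg/kg and Δp in Pa (1 kg/m² of water = 1 mm).
Layer 102–93 kPa: Δp = 90 hPa = 9000 Pa, q̄ = 0.0045 kg/kg → 0.0045 × 9000 / 9.8 = 4.13 mm
Layer 93–56 kPa: Δp = 370 hPa = 37000 Pa, q̄ = 0.0019 kg/kg → 0.0019 × 37000 / 9.8 = 7.17 mm
Layer 56–40 kPa: Δp = 160 hPa = 16000 Pa, q̄ = 0.00073 kg/kg → 0.00073 × 16000 / 9.8 = 1.19 mm
PW = 4.13 + 7.17 + 1.19 = 12.49 ≈ 12.5 mm.

PW ≈ 12.5 mm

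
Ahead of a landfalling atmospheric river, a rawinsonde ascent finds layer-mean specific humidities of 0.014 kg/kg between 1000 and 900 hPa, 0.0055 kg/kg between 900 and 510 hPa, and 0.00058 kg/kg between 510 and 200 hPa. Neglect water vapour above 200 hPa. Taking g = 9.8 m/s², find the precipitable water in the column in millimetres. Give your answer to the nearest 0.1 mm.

Precipitable water is the column-integrated vapour mass per unit area: PW = (1/g) Σ q̄ Δp, with q in kg/kg and Δp in Pa (1 kg/m² of water = 1 mm).
Layer 1000–900 hPa: Δp = 100 hPa = 10000 Pa, q̄ = 0.014 kg/kg → 0.014 × 10000 / 9.8 = 14.29 mm
Layer 900–510 hPa: Δp = 390 hPa = 39000 Pa, q̄ = 0.0055 kg/kg → 0.0055 × 39000 / 9.8 = 21.89 mm
Layer 510–200 hPa: Δp = 310 hPa = 31000 Pa, q̄ = 0.00058 kg/kg → 0.00058 × 31000 / 9.8 = 1.83 mm
PW = 14.29 + 21.89 + 1.83 = 38.01 ≈ 38.0 mm.

PW ≈ 38.0 mm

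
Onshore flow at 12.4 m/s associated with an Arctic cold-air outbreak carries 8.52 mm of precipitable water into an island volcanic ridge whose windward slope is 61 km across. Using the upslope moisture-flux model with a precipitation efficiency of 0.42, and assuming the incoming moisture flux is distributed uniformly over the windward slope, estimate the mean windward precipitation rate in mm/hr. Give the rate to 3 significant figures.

R ≈ 2.62 mm/hr

Incoming column moisture flux per unit ridge length: F = V × PW = 12.4 × 8.52 = 105.648 mm·m/s.
Spread over the 61 km slope with efficiency ε = 0.42: R = ε·F/W = 0.42 × 105.648 / 61000 m = 7.274e-04 mm/s.
R = 7.274e-04 × 3600 = 2.62 mm/hr.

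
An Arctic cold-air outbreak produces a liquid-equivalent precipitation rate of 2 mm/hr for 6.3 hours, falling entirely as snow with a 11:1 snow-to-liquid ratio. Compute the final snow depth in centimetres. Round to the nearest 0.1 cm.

snow depth ≈ 13.9 cm

Liquid-equivalent depth = 2 × 6.3 = 12.6 mm.
Snow depth = 12.6 mm × 11 = 138.6 mm = 13.9 cm.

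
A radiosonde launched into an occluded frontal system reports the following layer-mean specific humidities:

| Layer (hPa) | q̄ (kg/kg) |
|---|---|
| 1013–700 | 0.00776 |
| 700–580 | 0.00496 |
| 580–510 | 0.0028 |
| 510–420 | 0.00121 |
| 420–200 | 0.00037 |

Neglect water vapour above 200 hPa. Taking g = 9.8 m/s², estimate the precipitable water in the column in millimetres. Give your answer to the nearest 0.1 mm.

Precipitable water is the column-integrated vapour mass per unit area: PW = (1/g) Σ q̄ Δp, with q in kg/kg and Δp in Pa (1 kg/m² of water = 1 mm).
Layer 1013–700 hPa: Δp = 313 hPa = 31300 Pa, q̄ = 0.00776 kg/kg → 0.00776 × 31300 / 9.8 = 24.78 mm
Layer 700–580 hPa: Δp = 120 hPa = 12000 Pa, q̄ = 0.00496 kg/kg → 0.00496 × 12000 / 9.8 = 6.07 mm
Layer 580–510 hPa: Δp = 70 hPa = 7000 Pa, q̄ = 0.0028 kg/kg → 0.0028 × 7000 / 9.8 = 2.00 mm
Layer 510–420 hPa: Δp = 90 hPa = 9000 Pa, q̄ = 0.00121 kg/kg → 0.00121 × 9000 / 9.8 = 1.11 mm
Layer 420–200 hPa: Δp = 220 hPa = 22000 Pa, q̄ = 0.00037 kg/kg → 0.00037 × 22000 / 9.8 = 0.83 mm
PW = 24.78 + 6.07 + 2.00 + 1.11 + 0.83 = 34.79 ≈ 34.8 mm.

PW ≈ 34.8 mm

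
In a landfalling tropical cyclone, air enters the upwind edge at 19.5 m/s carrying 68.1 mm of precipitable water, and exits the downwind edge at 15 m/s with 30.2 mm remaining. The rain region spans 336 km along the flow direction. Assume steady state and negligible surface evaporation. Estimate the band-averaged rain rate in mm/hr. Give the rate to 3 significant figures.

R ≈ 9.37 mm/hr

Column moisture flux per unit crosswind length is F = V × PW.
Inflow: F_in = 19.5 × 68.1 = 1327.95 mm·m/s
Outflow: F_out = 15 × 30.2 = 453 mm·m/s
Steady-state rate R = (F_in − F_out)/L = (1327.95 − 453) / 336000 m = 2.604e-03 mm/s.
R = 2.604e-03 × 3600 = 9.37 mm/hr.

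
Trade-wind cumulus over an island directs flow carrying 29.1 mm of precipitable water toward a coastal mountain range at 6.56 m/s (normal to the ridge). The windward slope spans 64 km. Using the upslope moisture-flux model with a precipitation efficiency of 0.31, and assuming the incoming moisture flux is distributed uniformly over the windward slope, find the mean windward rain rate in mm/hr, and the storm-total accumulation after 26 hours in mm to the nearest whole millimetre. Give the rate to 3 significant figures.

Incoming column moisture flux per unit ridge length: F = V × PW = 6.56 × 29.1 = 190.896 mm·m/s.
Spread over the 64 km slope with efficiency ε = 0.31: R = ε·F/W = 0.31 × 190.896 / 64000 m = 9.247e-04 mm/s.
R = 9.247e-04 × 3600 = 3.33 mm/hr.
Over 26 h: total = 3.33 × 26 = 86.58 ≈ 87 mm.

R ≈ 3.33 mm/hr; total ≈ 87 mm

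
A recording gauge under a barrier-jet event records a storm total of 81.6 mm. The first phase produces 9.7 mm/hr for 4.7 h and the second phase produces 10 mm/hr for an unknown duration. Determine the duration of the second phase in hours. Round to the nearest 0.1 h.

Known phases: 9.7 × 4.7 = 45.59 mm.
Remaining depth = 81.6 − 45.59 = 36.01 mm.
Duration = 36.01 / 10 = 3.6 h.

duration ≈ 3.6 h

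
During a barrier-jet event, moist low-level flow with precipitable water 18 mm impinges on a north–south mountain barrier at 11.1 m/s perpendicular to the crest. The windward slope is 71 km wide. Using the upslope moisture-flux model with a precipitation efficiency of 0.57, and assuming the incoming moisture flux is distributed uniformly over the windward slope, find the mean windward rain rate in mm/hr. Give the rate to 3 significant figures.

Incoming column moisture flux per unit ridge length: F = V × PW = 11.1 × 18 = 199.8 mm·m/s.
Spread over the 71 km slope with efficiency ε = 0.57: R = ε·F/W = 0.57 × 199.8 / 71000 m = 1.604e-03 mm/s.
R = 1.604e-03 × 3600 = 5.77 mm/hr.

R ≈ 5.77 mm/hr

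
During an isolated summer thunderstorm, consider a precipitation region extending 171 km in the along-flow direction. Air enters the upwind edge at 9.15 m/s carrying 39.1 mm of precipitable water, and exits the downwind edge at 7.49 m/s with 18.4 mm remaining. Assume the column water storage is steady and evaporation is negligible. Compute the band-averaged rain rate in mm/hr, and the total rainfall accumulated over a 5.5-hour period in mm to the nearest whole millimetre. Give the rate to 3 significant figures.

R ≈ 4.63 mm/hr; total ≈ 25 mm

Column moisture flux per unit crosswind length is F = V × PW.
Inflow: F_in = 9.15 × 39.1 = 357.765 mm·m/s
Outflow: F_out = 7.49 × 18.4 = 137.816 mm·m/s
Steady-state rate R = (F_in − F_out)/L = (357.765 − 137.816) / 171000 m = 1.286e-03 mm/s.
R = 1.286e-03 × 3600 = 4.63 mm/hr.
Over 5.5 h: total = 4.63 × 5.5 = 25.465 ≈ 25 mm.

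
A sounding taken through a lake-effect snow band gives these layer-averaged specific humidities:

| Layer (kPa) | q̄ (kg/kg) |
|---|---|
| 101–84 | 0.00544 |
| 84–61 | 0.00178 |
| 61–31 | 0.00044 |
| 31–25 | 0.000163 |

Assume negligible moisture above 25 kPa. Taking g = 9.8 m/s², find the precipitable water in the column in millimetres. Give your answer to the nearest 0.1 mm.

Precipitable water is the column-integrated vapour mass per unit area: PW = (1/g) Σ q̄ Δp, with q in kg/kg and Δp in Pa (1 kg/m² of water = 1 mm).
Layer 101–84 kPa: Δp = 170 hPa = 17000 Pa, q̄ = 0.00544 kg/kg → 0.00544 × 17000 / 9.8 = 9.44 mm
Layer 84–61 kPa: Δp = 230 hPa = 23000 Pa, q̄ = 0.00178 kg/kg → 0.00178 × 23000 / 9.8 = 4.18 mm
Layer 61–31 kPa: Δp = 300 hPa = 30000 Pa, q̄ = 0.00044 kg/kg → 0.00044 × 30000 / 9.8 = 1.35 mm
Layer 31–25 kPa: Δp = 60 hPa = 6000 Pa, q̄ = 0.000163 kg/kg → 0.000163 × 6000 / 9.8 = 0.10 mm
PW = 9.44 + 4.18 + 1.35 + 0.10 = 15.07 ≈ 15.1 mm.

PW ≈ 15.1 mm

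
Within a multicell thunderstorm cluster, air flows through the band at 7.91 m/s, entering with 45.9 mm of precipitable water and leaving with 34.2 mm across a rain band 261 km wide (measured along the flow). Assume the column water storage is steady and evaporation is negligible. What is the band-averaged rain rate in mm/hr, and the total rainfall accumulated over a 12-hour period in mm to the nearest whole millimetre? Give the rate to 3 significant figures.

Column moisture flux per unit crosswind length is F = V × PW.
Inflow: F_in = 7.91 × 45.9 = 363.069 mm·m/s
Outflow: F_out = 7.91 × 34.2 = 270.522 mm·m/s
Steady-state rate R = (F_in − F_out)/L = (363.069 − 270.522) / 261000 m = 3.546e-04 mm/s.
R = 3.546e-04 × 3600 = 1.28 mm/hr.
Over 12 h: total = 1.28 × 12 = 15.36 ≈ 15 mm.

R ≈ 1.28 mm/hr; total ≈ 15 mm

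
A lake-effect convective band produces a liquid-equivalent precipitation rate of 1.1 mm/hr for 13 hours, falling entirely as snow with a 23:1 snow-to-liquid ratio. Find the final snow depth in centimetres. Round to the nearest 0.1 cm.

snow depth ≈ 32.9 cm

Liquid-equivalent depth = 1.1 × 13 = 14.3 mm.
Snow depth = 14.3 mm × 23 = 328.9 mm = 32.9 cm.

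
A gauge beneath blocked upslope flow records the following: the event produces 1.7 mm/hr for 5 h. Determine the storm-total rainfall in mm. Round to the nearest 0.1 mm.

total ≈ 8.5 mm

Total = Σ Rᵢ Δtᵢ = 1.7 × 5
      = 8.5 = 8.5 mm.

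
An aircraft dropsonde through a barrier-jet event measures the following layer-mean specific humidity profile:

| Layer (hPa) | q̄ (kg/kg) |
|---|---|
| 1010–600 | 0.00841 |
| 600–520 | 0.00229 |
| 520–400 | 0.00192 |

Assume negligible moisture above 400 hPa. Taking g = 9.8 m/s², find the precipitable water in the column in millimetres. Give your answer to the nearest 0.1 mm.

PW ≈ 39.4 mm

Precipitable water is the column-integrated vapour mass per unit area: PW = (1/g) Σ q̄ Δp, with q in kg/kg and Δp in Pa (1 kg/m² of water = 1 mm).
Layer 1010–600 hPa: Δp = 410 hPa = 41000 Pa, q̄ = 0.00841 kg/kg → 0.00841 × 41000 / 9.8 = 35.18 mm
Layer 600–520 hPa: Δp = 80 hPa = 8000 Pa, q̄ = 0.00229 kg/kg → 0.00229 × 8000 / 9.8 = 1.87 mm
Layer 520–400 hPa: Δp = 120 hPa = 12000 Pa, q̄ = 0.00192 kg/kg → 0.00192 × 12000 / 9.8 = 2.35 mm
PW = 35.18 + 1.87 + 2.35 = 39.40 ≈ 39.4 mm.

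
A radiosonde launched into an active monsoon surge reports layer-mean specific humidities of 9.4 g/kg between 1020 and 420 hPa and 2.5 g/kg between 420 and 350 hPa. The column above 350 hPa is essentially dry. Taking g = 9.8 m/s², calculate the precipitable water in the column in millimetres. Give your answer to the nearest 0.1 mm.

PW ≈ 59.3 mm

Precipitable water is the column-integrated vapour mass per unit area: PW = (1/g) Σ q̄ Δp, with q in kg/kg and Δp in Pa (1 kg/m² of water = 1 mm).
Layer 1020–420 hPa: Δp = 600 hPa = 60000 Pa, q̄ = 0.0094 kg/kg → 0.0094 × 60000 / 9.8 = 57.55 mm
Layer 420–350 hPa: Δp = 70 hPa = 7000 Pa, q̄ = 0.0025 kg/kg → 0.0025 × 7000 / 9.8 = 1.79 mm
PW = 57.55 + 1.79 = 59.34 ≈ 59.3 mm.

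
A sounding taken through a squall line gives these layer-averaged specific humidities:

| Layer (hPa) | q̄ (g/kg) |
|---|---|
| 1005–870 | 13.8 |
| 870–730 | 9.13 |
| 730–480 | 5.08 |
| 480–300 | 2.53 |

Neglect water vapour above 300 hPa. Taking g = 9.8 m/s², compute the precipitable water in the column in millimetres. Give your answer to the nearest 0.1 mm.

PW ≈ 49.7 mm

Precipitable water is the column-integrated vapour mass per unit area: PW = (1/g) Σ q̄ Δp, with q in kg/kg and Δp in Pa (1 kg/m² of water = 1 mm).
Layer 1005–870 hPa: Δp = 135 hPa = 13500 Pa, q̄ = 0.0138 kg/kg → 0.0138 × 13500 / 9.8 = 19.01 mm
Layer 870–730 hPa: Δp = 140 hPa = 14000 Pa, q̄ = 0.00913 kg/kg → 0.00913 × 14000 / 9.8 = 13.04 mm
Layer 730–480 hPa: Δp = 250 hPa = 25000 Pa, q̄ = 0.00508 kg/kg → 0.00508 × 25000 / 9.8 = 12.96 mm
Layer 480–300 hPa: Δp = 180 hPa = 18000 Pa, q̄ = 0.00253 kg/kg → 0.00253 × 18000 / 9.8 = 4.65 mm
PW = 19.01 + 13.04 + 12.96 + 4.65 = 49.66 ≈ 49.7 mm.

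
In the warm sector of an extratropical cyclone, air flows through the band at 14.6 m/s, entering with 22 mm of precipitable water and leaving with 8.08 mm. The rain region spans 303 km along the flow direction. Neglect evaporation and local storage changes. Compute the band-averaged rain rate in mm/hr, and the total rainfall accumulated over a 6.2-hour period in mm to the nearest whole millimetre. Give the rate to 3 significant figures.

R ≈ 2.41 mm/hr; total ≈ 15 mm

Column moisture flux per unit crosswind length is F = V × PW.
Inflow: F_in = 14.6 × 22 = 321.2 mm·m/s
Outflow: F_out = 14.6 × 8.08 = 117.968 mm·m/s
Steady-state rate R = (F_in − F_out)/L = (321.2 − 117.968) / 303000 m = 6.707e-04 mm/s.
R = 6.707e-04 × 3600 = 2.41 mm/hr.
Over 6.2 h: total = 2.41 × 6.2 = 14.942 ≈ 15 mm.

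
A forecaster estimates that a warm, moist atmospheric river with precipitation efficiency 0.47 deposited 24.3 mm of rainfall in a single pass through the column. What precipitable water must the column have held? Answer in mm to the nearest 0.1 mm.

PW = rainfall / ε = 24.3 / 0.47 = 51.7 mm.

PW ≈ 51.7 mm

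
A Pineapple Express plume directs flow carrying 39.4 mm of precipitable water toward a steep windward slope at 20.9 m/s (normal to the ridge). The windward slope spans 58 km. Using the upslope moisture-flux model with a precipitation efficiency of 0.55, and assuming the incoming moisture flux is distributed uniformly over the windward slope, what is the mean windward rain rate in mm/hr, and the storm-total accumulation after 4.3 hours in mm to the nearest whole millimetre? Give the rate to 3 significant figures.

R ≈ 28.1 mm/hr; total ≈ 121 mm

Incoming column moisture flux per unit ridge length: F = V × PW = 20.9 × 39.4 = 823.46 mm·m/s.
Spread over the 58 km slope with efficiency ε = 0.55: R = ε·F/W = 0.55 × 823.46 / 58000 m = 7.809e-03 mm/s.
R = 7.809e-03 × 3600 = 28.1 mm/hr.
Over 4.3 h: total = 28.1 × 4.3 = 120.83 ≈ 121 mm.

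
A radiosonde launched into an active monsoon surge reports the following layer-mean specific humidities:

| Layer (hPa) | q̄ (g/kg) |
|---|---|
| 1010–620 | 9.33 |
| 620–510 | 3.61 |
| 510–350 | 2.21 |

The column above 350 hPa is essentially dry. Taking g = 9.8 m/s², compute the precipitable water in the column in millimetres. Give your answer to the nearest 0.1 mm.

PW ≈ 44.8 mm

Precipitable water is the column-integrated vapour mass per unit area: PW = (1/g) Σ q̄ Δp, with q in kg/kg and Δp in Pa (1 kg/m² of water = 1 mm).
Layer 1010–620 hPa: Δp = 390 hPa = 39000 Pa, q̄ = 0.00933 kg/kg → 0.00933 × 39000 / 9.8 = 37.13 mm
Layer 620–510 hPa: Δp = 110 hPa = 11000 Pa, q̄ = 0.00361 kg/kg → 0.00361 × 11000 / 9.8 = 4.05 mm
Layer 510–350 hPa: Δp = 160 hPa = 16000 Pa, q̄ = 0.00221 kg/kg → 0.00221 × 16000 / 9.8 = 3.61 mm
PW = 37.13 + 4.05 + 3.61 = 44.79 ≈ 44.8 mm.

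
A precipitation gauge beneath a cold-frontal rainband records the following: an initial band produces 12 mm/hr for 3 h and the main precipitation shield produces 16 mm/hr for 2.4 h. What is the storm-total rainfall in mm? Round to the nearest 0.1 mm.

total ≈ 74.4 mm

Total = Σ Rᵢ Δtᵢ = 12 × 3 + 16 × 2.4
      = 36 + 38.4 = 74.4 mm.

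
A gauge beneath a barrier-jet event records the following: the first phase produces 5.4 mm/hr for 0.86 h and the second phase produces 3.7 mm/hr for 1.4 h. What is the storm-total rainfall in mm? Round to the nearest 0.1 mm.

Total = Σ Rᵢ Δtᵢ = 5.4 × 0.86 + 3.7 × 1.4
      = 4.644 + 5.18 = 9.8 mm.

total ≈ 9.8 mm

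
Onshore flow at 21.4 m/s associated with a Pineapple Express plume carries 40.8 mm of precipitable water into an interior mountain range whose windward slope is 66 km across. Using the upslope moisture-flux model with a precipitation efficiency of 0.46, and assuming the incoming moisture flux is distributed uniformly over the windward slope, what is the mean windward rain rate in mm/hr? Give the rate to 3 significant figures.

R ≈ 21.9 mm/hr

Incoming column moisture flux per unit ridge length: F = V × PW = 21.4 × 40.8 = 873.12 mm·m/s.
Spread over the 66 km slope with efficiency ε = 0.46: R = ε·F/W = 0.46 × 873.12 / 66000 m = 6.085e-03 mm/s.
R = 6.085e-03 × 3600 = 21.9 mm/hr.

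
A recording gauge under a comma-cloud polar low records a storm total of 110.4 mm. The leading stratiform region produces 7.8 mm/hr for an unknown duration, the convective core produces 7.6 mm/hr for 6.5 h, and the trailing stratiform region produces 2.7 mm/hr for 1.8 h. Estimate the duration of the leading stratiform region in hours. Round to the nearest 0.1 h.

duration ≈ 7.2 h

Known phases: 7.6 × 6.5 + 2.7 × 1.8 = 49.4 + 4.86 = 54.26 mm.
Remaining depth = 110.4 − 54.26 = 56.14 mm.
Duration = 56.14 / 7.8 = 7.2 h.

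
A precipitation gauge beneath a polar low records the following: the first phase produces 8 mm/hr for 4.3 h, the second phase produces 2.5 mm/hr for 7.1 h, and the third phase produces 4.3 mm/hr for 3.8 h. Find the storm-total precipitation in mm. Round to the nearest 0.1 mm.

total ≈ 68.5 mm

Total = Σ Rᵢ Δtᵢ = 8 × 4.3 + 2.5 × 7.1 + 4.3 × 3.8
      = 34.4 + 17.75 + 16.34 = 68.5 mm.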